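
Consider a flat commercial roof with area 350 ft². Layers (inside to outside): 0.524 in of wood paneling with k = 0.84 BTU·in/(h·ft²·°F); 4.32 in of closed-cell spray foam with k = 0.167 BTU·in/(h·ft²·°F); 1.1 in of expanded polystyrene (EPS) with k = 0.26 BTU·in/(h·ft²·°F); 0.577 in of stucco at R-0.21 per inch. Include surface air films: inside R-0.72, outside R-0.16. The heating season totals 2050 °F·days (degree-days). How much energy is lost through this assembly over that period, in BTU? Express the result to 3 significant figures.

543000 BTU

0.524/0.84 = 0.6238
4.32/0.167 = 25.87
1.1/0.26 = 4.231
0.577 × 0.21 = 0.1212
R_total = 0.72 + 0.6238 + 25.87 + 4.231 + 0.1212 + 0.16 = 31.72 ft²·°F·h/BTU
E = A × HDD × 24 / R = 350 × 2050 × 24 / 31.72 = 542800 BTU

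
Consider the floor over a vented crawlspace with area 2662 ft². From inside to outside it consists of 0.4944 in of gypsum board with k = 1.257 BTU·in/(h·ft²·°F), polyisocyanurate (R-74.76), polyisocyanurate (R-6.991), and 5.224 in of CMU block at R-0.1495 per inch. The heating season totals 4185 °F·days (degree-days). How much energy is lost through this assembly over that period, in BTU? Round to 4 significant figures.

3224000 BTU

0.4944/1.257 = 0.39332
5.224 × 0.1495 = 0.78099
R_total = 0.39332 + 74.76 + 6.991 + 0.78099 = 82.925 ft²·°F·h/BTU
E = A × HDD × 24 / R = 2662 × 4185 × 24 / 82.925 = 3224200 BTU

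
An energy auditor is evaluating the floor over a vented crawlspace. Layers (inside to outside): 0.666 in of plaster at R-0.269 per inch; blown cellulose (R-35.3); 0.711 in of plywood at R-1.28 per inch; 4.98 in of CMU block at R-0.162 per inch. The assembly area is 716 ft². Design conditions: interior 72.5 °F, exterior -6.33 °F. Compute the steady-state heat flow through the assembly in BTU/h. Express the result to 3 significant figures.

0.666 × 0.269 = 0.1792
0.711 × 1.28 = 0.9101
4.98 × 0.162 = 0.8068
R_total = 0.1792 + 35.3 + 0.9101 + 0.8068 = 37.2 ft²·°F·h/BTU
Q = A·ΔT/R = 716 × (72.5 − (-6.33)) / 37.2 = 1517 BTU/h

1520 BTU/h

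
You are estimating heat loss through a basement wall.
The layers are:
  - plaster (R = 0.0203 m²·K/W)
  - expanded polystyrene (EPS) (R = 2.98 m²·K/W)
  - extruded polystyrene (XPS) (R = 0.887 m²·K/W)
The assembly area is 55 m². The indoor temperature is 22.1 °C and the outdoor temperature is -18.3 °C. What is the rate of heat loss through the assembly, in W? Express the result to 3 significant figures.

572 W

R_total = 0.0203 + 2.98 + 0.887 = 3.887 m²·K/W
Q = A·ΔT/R = 55 × (22.1 − (-18.3)) / 3.887 = 571.6 W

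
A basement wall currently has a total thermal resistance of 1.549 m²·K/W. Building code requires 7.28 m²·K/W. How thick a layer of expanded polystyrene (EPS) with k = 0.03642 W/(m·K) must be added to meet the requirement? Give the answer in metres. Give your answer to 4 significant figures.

0.2087 m

ΔR = 7.28 − 1.549 = 5.731 m²·K/W
L = ΔR × k = 5.731 × 0.03642 = 0.20872 m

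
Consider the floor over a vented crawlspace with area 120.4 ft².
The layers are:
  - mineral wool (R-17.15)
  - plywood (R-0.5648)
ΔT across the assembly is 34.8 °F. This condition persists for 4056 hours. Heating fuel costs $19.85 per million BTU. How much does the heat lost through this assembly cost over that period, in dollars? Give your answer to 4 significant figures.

19.04 dollars

R_total = 17.15 + 0.5648 = 17.715 ft²·°F·h/BTU
Q = 120.4 × 34.8 / 17.715 = 236.52 BTU/h
E = 236.52 × 4056 = 959330 BTU
Cost = 959330/10⁶ × 19.85 = $19.043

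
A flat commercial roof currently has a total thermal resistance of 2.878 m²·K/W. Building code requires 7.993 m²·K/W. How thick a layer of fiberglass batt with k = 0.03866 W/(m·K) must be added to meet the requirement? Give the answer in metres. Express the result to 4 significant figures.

0.1977 m

ΔR = 7.993 − 2.878 = 5.115 m²·K/W
L = ΔR × k = 5.115 × 0.03866 = 0.19775 m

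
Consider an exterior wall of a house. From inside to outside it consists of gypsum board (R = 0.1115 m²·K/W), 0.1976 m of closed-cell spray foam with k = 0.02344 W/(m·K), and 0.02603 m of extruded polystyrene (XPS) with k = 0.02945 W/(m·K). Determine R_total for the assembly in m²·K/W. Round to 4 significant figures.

0.1976/0.02344 = 8.43
0.02603/0.02945 = 0.88387
R_total = 0.1115 + 8.43 + 0.88387 = 9.4254 m²·K/W

9.425 m²·K/W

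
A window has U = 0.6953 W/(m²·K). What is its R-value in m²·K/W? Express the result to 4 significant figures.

1.438 m²·K/W

R = 1/U = 1/0.6953 = 1.4382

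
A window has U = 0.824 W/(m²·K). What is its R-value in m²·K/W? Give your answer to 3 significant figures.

1.21 m²·K/W

R = 1/U = 1/0.824 = 1.214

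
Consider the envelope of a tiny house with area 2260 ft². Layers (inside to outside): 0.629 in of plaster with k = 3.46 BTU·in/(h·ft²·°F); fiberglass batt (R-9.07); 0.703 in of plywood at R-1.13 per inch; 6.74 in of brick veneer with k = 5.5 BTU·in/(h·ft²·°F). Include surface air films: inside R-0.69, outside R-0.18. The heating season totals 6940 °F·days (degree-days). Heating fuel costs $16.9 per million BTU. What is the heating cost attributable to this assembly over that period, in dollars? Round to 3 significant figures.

0.629/3.46 = 0.1818
0.703 × 1.13 = 0.7944
6.74/5.5 = 1.225
R_total = 0.69 + 0.1818 + 9.07 + 0.7944 + 1.225 + 0.18 = 12.14 ft²·°F·h/BTU
E = A × HDD × 24 / R = 2260 × 6940 × 24 / 12.14 = 31000000 BTU
Cost = 31000000/10⁶ × 16.9 = $523.9

524 dollars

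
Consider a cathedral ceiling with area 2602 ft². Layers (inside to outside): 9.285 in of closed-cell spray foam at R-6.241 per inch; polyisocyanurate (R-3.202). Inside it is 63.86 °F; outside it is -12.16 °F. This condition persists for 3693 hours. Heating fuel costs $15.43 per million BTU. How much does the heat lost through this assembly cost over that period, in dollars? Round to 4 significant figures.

184.3 dollars

9.285 × 6.241 = 57.948
R_total = 57.948 + 3.202 = 61.15 ft²·°F·h/BTU
Q = 2602 × (63.86 − (-12.16)) / 61.15 = 3234.8 BTU/h
E = 3234.8 × 3693 = 11946000 BTU
Cost = 11946000/10⁶ × 15.43 = $184.33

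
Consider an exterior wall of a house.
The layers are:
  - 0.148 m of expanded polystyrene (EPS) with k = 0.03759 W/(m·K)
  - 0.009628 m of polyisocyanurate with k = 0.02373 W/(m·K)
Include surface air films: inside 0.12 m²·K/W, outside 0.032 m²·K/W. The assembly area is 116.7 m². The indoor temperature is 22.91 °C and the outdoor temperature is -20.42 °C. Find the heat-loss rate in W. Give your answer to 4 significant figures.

0.148/0.03759 = 3.9372
0.009628/0.02373 = 0.40573
R_total = 0.12 + 3.9372 + 0.40573 + 0.032 = 4.4949 m²·K/W
Q = A·ΔT/R = 116.7 × (22.91 − (-20.42)) / 4.4949 = 1125 W

1125 W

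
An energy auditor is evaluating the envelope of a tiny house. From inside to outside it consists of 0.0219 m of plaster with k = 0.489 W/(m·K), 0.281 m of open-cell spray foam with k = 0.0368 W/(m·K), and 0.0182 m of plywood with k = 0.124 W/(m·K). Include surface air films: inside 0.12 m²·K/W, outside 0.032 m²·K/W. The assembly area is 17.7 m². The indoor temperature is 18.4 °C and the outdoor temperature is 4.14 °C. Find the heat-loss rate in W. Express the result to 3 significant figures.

31.6 W

0.0219/0.489 = 0.04479
0.281/0.0368 = 7.636
0.0182/0.124 = 0.1468
R_total = 0.12 + 0.04479 + 7.636 + 0.1468 + 0.032 = 7.979 m²·K/W
Q = A·ΔT/R = 17.7 × (18.4 − 4.14) / 7.979 = 31.63 W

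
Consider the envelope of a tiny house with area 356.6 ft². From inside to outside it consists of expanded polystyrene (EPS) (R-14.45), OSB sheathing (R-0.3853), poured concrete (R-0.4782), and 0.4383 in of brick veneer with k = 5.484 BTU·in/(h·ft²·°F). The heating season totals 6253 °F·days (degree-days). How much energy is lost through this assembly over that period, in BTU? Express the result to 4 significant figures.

0.4383/5.484 = 0.079923
R_total = 14.45 + 0.3853 + 0.4782 + 0.079923 = 15.393 ft²·°F·h/BTU
E = A × HDD × 24 / R = 356.6 × 6253 × 24 / 15.393 = 3476500 BTU

3477000 BTU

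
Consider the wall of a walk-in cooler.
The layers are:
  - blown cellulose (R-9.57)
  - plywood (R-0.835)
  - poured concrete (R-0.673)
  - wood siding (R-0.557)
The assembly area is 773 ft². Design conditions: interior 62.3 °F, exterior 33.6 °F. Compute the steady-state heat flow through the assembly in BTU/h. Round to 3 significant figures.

1910 BTU/h

R_total = 9.57 + 0.835 + 0.673 + 0.557 = 11.63 ft²·°F·h/BTU
Q = A·ΔT/R = 773 × (62.3 − 33.6) / 11.63 = 1907 BTU/h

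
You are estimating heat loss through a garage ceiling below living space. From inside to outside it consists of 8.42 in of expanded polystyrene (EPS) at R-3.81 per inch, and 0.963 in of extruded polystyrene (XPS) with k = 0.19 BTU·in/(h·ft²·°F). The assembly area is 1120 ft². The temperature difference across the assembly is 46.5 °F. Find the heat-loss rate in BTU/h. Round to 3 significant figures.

8.42 × 3.81 = 32.08
0.963/0.19 = 5.068
R_total = 32.08 + 5.068 = 37.15 ft²·°F·h/BTU
Q = A·ΔT/R = 1120 × 46.5 / 37.15 = 1402 BTU/h

1400 BTU/h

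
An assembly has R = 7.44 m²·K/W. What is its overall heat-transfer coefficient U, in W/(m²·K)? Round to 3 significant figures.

0.134 W/(m²·K)

U = 1/R = 1/7.44 = 0.1344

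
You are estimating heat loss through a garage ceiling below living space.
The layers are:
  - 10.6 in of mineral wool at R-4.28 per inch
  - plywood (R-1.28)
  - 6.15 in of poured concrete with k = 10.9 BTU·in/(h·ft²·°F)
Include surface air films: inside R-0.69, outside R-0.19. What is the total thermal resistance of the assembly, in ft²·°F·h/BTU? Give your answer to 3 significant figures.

10.6 × 4.28 = 45.37
6.15/10.9 = 0.5642
R_total = 0.69 + 45.37 + 1.28 + 0.5642 + 0.19 = 48.09 ft²·°F·h/BTU

48.1 ft²·°F·h/BTU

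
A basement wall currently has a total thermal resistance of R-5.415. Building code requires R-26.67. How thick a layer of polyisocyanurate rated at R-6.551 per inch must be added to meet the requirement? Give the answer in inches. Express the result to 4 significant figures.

ΔR = 26.67 − 5.415 = 21.255 ft²·°F·h/BTU
L = ΔR / (R/in) = 21.255/6.551 = 3.2445 in

3.245 in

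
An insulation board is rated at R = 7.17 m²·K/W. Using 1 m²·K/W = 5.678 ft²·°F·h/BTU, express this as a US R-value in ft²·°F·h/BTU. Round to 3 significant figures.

40.7 ft²·°F·h/BTU

R_US = 7.17 × 5.678 = 40.71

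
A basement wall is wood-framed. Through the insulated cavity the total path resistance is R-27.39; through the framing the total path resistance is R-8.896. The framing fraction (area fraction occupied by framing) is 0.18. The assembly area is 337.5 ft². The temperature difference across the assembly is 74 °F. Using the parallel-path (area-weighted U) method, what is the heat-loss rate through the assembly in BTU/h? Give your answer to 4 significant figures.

1253 BTU/h

U_eff = 0.82/27.39 + 0.18/8.896 = 0.029938 + 0.020234 = 0.050172
R_eff = 1/U_eff = 19.932 ft²·°F·h/BTU
Q = 337.5 × 74 / 19.932 = 1253 BTU/h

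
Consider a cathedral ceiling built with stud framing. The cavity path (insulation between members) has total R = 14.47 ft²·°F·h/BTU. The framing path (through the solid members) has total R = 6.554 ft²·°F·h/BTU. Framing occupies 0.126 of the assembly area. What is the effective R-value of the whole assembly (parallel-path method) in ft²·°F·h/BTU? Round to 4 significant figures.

U_eff = 0.874/14.47 + 0.126/6.554 = 0.060401 + 0.019225 = 0.079626
R_eff = 1/U_eff = 12.559 ft²·°F·h/BTU

12.56 ft²·°F·h/BTU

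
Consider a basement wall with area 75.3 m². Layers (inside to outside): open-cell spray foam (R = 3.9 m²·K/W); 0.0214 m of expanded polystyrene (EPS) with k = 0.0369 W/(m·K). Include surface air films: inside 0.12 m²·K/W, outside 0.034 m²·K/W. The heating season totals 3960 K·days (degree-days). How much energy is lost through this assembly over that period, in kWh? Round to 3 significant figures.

1540 kWh

0.0214/0.0369 = 0.5799
R_total = 0.12 + 3.9 + 0.5799 + 0.034 = 4.634 m²·K/W
E = A × HDD × 24 / R / 1000 = 75.3 × 3960 × 24 / 4.634 / 1000 = 1544 kWh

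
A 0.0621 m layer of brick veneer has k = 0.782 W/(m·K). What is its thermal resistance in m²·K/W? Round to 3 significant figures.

R = L/k = 0.0621/0.782 = 0.07941 m²·K/W

0.0794 m²·K/W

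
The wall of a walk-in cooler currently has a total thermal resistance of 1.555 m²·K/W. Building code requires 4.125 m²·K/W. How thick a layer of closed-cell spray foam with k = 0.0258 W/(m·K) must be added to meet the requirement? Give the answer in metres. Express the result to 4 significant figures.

ΔR = 4.125 − 1.555 = 2.57 m²·K/W
L = ΔR × k = 2.57 × 0.0258 = 0.066306 m

0.06631 m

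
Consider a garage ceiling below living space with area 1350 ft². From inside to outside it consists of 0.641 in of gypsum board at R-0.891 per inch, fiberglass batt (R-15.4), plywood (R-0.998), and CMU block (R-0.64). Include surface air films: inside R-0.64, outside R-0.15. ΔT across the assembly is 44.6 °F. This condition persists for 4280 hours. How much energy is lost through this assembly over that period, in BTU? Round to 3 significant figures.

0.641 × 0.891 = 0.5711
R_total = 0.64 + 0.5711 + 15.4 + 0.998 + 0.64 + 0.15 = 18.4 ft²·°F·h/BTU
Q = 1350 × 44.6 / 18.4 = 3272 BTU/h
E = 3272 × 4280 = 14010000 BTU

14000000 BTU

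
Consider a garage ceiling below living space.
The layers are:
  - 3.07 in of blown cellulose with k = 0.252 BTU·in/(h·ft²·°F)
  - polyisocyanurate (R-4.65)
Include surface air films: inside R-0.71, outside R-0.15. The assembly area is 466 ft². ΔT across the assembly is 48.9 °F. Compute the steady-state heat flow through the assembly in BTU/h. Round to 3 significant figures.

3.07/0.252 = 12.18
R_total = 0.71 + 12.18 + 4.65 + 0.15 = 17.69 ft²·°F·h/BTU
Q = A·ΔT/R = 466 × 48.9 / 17.69 = 1288 BTU/h

1290 BTU/h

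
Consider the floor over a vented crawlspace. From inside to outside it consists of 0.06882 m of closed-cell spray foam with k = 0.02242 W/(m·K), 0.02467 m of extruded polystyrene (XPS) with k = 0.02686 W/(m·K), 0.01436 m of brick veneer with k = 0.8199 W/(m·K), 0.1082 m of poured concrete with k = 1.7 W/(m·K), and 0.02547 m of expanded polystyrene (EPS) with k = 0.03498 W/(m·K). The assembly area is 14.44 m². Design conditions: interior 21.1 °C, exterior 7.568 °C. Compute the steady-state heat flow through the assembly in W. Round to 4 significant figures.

40.73 W

0.06882/0.02242 = 3.0696
0.02467/0.02686 = 0.91847
0.01436/0.8199 = 0.017514
0.1082/1.7 = 0.063647
0.02547/0.03498 = 0.72813
R_total = 3.0696 + 0.91847 + 0.017514 + 0.063647 + 0.72813 = 4.7973 m²·K/W
Q = A·ΔT/R = 14.44 × (21.1 − 7.568) / 4.7973 = 40.731 W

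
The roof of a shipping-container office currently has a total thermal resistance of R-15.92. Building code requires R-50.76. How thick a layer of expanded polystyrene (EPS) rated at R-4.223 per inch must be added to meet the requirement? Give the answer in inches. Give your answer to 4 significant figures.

ΔR = 50.76 − 15.92 = 34.84 ft²·°F·h/BTU
L = ΔR / (R/in) = 34.84/4.223 = 8.2501 in

8.250 in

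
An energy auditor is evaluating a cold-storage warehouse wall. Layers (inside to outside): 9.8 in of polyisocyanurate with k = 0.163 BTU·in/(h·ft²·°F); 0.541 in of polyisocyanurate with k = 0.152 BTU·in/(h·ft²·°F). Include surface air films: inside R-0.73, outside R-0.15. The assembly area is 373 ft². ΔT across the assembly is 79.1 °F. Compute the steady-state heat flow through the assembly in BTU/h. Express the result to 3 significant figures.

9.8/0.163 = 60.12
0.541/0.152 = 3.559
R_total = 0.73 + 60.12 + 3.559 + 0.15 = 64.56 ft²·°F·h/BTU
Q = A·ΔT/R = 373 × 79.1 / 64.56 = 457 BTU/h

457 BTU/h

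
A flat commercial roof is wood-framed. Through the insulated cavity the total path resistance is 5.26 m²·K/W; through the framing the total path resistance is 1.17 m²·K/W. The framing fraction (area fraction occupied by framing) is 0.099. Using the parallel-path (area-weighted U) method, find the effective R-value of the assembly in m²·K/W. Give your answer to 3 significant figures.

3.91 m²·K/W

U_eff = 0.901/5.26 + 0.099/1.17 = 0.1713 + 0.08462 = 0.2559
R_eff = 1/U_eff = 3.908 m²·K/W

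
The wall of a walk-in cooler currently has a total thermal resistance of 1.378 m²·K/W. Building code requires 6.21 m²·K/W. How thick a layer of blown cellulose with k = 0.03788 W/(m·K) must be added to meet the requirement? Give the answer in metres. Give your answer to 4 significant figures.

ΔR = 6.21 − 1.378 = 4.832 m²·K/W
L = ΔR × k = 4.832 × 0.03788 = 0.18304 m

0.1830 m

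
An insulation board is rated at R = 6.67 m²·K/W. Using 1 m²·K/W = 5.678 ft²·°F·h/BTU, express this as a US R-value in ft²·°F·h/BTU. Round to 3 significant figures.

37.9 ft²·°F·h/BTU

R_US = 6.67 × 5.678 = 37.87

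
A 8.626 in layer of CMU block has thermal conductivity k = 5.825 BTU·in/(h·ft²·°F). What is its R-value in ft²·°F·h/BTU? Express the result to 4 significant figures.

1.481 ft²·°F·h/BTU

R = L/k = 8.626/5.825 = 1.4809 ft²·°F·h/BTU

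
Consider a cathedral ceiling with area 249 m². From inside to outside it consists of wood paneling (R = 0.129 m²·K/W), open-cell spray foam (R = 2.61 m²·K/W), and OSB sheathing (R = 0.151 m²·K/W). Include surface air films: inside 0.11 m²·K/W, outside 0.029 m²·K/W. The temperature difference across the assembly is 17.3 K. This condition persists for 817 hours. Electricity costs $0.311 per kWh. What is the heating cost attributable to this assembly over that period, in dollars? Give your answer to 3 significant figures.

361 dollars

R_total = 0.11 + 0.129 + 2.61 + 0.151 + 0.029 = 3.029 m²·K/W
Q = 249 × 17.3 / 3.029 = 1422 W
E = 1422 W × 817 h / 1000 = 1162 kWh
Cost = 1162 × 0.311 = $361.4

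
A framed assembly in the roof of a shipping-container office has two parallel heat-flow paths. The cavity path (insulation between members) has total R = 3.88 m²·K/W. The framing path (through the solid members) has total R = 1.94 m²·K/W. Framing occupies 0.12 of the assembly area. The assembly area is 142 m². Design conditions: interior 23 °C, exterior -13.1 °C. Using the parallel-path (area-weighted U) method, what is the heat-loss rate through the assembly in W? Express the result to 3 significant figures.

U_eff = 0.88/3.88 + 0.12/1.94 = 0.2268 + 0.06186 = 0.2887
R_eff = 1/U_eff = 3.464 m²·K/W
Q = 142 × (23 − (-13.1)) / 3.464 = 1480 W

1480 W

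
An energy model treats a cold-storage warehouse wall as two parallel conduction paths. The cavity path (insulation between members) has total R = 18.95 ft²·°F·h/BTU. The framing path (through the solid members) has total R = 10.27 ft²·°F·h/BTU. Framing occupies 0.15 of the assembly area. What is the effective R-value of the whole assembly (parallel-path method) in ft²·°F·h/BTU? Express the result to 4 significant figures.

16.82 ft²·°F·h/BTU

U_eff = 0.85/18.95 + 0.15/10.27 = 0.044855 + 0.014606 = 0.059461
R_eff = 1/U_eff = 16.818 ft²·°F·h/BTU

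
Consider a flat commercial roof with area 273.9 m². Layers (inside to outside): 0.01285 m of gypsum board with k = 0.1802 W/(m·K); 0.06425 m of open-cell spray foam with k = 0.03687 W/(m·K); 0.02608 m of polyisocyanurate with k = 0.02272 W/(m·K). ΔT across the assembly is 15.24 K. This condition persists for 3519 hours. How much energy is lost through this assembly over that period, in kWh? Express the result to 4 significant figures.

4960 kWh

0.01285/0.1802 = 0.07131
0.06425/0.03687 = 1.7426
0.02608/0.02272 = 1.1479
R_total = 0.07131 + 1.7426 + 1.1479 = 2.9618 m²·K/W
Q = 273.9 × 15.24 / 2.9618 = 1409.4 W
E = 1409.4 W × 3519 h / 1000 = 4959.5 kWh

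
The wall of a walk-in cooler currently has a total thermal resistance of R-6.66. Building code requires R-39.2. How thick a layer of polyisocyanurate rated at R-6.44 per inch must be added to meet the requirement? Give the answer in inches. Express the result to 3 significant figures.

ΔR = 39.2 − 6.66 = 32.54 ft²·°F·h/BTU
L = ΔR / (R/in) = 32.54/6.44 = 5.053 in

5.05 in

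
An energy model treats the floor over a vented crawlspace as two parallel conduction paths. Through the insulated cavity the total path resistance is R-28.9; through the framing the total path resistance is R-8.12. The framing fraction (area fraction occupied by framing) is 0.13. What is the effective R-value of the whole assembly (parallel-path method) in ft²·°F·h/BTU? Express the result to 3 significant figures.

21.7 ft²·°F·h/BTU

U_eff = 0.87/28.9 + 0.13/8.12 = 0.0301 + 0.01601 = 0.04611
R_eff = 1/U_eff = 21.69 ft²·°F·h/BTU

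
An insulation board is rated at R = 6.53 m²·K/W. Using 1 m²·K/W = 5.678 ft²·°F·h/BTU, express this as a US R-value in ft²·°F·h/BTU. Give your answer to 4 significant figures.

R_US = 6.53 × 5.678 = 37.077

37.08 ft²·°F·h/BTU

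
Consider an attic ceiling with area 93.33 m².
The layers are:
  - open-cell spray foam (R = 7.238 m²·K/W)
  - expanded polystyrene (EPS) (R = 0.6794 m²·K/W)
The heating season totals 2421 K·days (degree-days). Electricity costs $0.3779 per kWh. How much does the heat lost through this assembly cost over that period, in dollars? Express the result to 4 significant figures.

R_total = 7.238 + 0.6794 = 7.9174 m²·K/W
E = A × HDD × 24 / R / 1000 = 93.33 × 2421 × 24 / 7.9174 / 1000 = 684.93 kWh
Cost = 684.93 × 0.3779 = $258.83

258.8 dollars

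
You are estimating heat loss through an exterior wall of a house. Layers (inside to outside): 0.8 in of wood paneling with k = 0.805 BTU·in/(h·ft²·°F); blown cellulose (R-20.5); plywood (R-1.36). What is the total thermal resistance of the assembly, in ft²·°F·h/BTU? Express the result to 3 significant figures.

22.9 ft²·°F·h/BTU

0.8/0.805 = 0.9938
R_total = 0.9938 + 20.5 + 1.36 = 22.85 ft²·°F·h/BTU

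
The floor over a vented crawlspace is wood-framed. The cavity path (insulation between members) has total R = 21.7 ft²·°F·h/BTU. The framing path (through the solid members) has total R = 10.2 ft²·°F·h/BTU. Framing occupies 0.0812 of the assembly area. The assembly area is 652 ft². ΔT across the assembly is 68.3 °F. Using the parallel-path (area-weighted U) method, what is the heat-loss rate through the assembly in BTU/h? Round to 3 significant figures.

2240 BTU/h

U_eff = 0.9188/21.7 + 0.0812/10.2 = 0.04234 + 0.007961 = 0.0503
R_eff = 1/U_eff = 19.88 ft²·°F·h/BTU
Q = 652 × 68.3 / 19.88 = 2240 BTU/h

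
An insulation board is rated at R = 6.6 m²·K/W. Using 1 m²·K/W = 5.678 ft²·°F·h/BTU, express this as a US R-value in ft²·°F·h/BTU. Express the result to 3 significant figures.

R_US = 6.6 × 5.678 = 37.47

37.5 ft²·°F·h/BTU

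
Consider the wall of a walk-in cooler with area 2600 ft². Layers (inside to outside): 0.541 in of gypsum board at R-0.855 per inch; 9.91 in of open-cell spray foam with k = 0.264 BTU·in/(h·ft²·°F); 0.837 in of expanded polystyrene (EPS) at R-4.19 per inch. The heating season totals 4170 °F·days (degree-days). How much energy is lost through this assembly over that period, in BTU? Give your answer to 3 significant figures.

0.541 × 0.855 = 0.4626
9.91/0.264 = 37.54
0.837 × 4.19 = 3.507
R_total = 0.4626 + 37.54 + 3.507 = 41.51 ft²·°F·h/BTU
E = A × HDD × 24 / R = 2600 × 4170 × 24 / 41.51 = 6269000 BTU

6270000 BTU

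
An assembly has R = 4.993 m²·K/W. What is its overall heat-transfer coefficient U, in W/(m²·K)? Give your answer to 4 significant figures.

U = 1/R = 1/4.993 = 0.20028

0.2003 W/(m²·K)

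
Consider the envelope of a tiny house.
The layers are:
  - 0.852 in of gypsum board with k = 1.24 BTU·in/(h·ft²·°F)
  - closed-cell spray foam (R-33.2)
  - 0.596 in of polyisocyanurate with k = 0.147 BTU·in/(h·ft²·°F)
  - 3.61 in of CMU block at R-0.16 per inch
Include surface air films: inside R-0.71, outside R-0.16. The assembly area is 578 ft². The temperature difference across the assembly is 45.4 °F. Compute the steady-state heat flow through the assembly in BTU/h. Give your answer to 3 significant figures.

0.852/1.24 = 0.6871
0.596/0.147 = 4.054
3.61 × 0.16 = 0.5776
R_total = 0.71 + 0.6871 + 33.2 + 4.054 + 0.5776 + 0.16 = 39.39 ft²·°F·h/BTU
Q = A·ΔT/R = 578 × 45.4 / 39.39 = 666.2 BTU/h

666 BTU/h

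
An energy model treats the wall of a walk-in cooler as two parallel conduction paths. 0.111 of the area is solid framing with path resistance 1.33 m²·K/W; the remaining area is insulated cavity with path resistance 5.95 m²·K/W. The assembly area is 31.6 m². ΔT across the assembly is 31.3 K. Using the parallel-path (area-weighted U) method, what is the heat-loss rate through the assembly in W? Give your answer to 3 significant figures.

230 W

U_eff = 0.889/5.95 + 0.111/1.33 = 0.1494 + 0.08346 = 0.2329
R_eff = 1/U_eff = 4.294 m²·K/W
Q = 31.6 × 31.3 / 4.294 = 230.3 W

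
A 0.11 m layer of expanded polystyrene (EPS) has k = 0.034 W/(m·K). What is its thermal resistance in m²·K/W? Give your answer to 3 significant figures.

3.24 m²·K/W

R = L/k = 0.11/0.034 = 3.235 m²·K/W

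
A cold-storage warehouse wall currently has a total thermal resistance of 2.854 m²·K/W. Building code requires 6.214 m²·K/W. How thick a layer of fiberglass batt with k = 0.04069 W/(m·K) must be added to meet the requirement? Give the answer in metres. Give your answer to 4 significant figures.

ΔR = 6.214 − 2.854 = 3.36 m²·K/W
L = ΔR × k = 3.36 × 0.04069 = 0.13672 m

0.1367 m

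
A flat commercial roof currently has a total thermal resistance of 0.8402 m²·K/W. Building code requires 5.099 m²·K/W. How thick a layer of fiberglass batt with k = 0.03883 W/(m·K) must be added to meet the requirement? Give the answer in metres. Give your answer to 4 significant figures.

ΔR = 5.099 − 0.8402 = 4.2588 m²·K/W
L = ΔR × k = 4.2588 × 0.03883 = 0.16537 m

0.1654 m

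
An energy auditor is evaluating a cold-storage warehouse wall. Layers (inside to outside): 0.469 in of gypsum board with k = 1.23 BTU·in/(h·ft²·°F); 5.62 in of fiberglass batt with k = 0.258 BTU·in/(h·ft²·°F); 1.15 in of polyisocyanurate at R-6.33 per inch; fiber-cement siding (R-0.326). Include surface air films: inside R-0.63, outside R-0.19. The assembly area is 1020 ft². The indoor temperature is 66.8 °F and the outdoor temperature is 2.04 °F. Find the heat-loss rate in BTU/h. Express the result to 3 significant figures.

0.469/1.23 = 0.3813
5.62/0.258 = 21.78
1.15 × 6.33 = 7.279
R_total = 0.63 + 0.3813 + 21.78 + 7.279 + 0.326 + 0.19 = 30.59 ft²·°F·h/BTU
Q = A·ΔT/R = 1020 × (66.8 − 2.04) / 30.59 = 2159 BTU/h

2160 BTU/h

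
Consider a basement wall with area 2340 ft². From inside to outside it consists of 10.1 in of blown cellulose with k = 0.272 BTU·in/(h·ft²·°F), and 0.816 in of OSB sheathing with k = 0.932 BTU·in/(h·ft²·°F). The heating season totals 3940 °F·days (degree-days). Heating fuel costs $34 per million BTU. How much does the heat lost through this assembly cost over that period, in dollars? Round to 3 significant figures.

10.1/0.272 = 37.13
0.816/0.932 = 0.8755
R_total = 37.13 + 0.8755 = 38.01 ft²·°F·h/BTU
E = A × HDD × 24 / R = 2340 × 3940 × 24 / 38.01 = 5822000 BTU
Cost = 5822000/10⁶ × 34 = $197.9

198 dollars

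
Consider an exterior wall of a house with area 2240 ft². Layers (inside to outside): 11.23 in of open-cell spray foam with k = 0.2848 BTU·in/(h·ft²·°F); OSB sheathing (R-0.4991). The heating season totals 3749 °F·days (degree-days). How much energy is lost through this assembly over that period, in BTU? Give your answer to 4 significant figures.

5047000 BTU

11.23/0.2848 = 39.431
R_total = 39.431 + 0.4991 = 39.93 ft²·°F·h/BTU
E = A × HDD × 24 / R = 2240 × 3749 × 24 / 39.93 = 5047500 BTU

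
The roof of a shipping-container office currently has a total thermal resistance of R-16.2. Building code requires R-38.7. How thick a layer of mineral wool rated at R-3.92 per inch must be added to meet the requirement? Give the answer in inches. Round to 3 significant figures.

5.74 in

ΔR = 38.7 − 16.2 = 22.5 ft²·°F·h/BTU
L = ΔR / (R/in) = 22.5/3.92 = 5.74 in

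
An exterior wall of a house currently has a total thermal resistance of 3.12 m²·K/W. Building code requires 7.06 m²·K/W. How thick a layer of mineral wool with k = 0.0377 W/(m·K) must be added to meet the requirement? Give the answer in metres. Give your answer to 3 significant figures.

ΔR = 7.06 − 3.12 = 3.94 m²·K/W
L = ΔR × k = 3.94 × 0.0377 = 0.1485 m

0.149 m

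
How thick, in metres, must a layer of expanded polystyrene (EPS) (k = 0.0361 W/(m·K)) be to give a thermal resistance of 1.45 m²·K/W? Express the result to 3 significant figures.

0.0523 m

L = R·k = 1.45 × 0.0361 = 0.05234 m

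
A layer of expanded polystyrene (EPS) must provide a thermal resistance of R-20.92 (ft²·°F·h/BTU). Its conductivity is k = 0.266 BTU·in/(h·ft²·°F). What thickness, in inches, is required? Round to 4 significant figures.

L = R × k = 20.92 × 0.266 = 5.5647 in

5.565 in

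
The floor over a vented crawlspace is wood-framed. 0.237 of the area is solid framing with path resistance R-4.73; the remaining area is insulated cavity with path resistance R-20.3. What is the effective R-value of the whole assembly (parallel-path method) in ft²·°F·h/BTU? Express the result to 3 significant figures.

11.4 ft²·°F·h/BTU

U_eff = 0.763/20.3 + 0.237/4.73 = 0.03759 + 0.05011 = 0.08769
R_eff = 1/U_eff = 11.4 ft²·°F·h/BTU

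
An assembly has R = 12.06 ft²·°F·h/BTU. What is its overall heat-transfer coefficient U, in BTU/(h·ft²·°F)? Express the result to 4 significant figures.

0.08292 BTU/(h·ft²·°F)

U = 1/R = 1/12.06 = 0.082919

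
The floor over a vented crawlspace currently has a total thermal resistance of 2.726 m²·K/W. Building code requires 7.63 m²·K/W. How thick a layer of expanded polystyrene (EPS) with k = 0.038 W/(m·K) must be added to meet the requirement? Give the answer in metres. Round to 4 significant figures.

ΔR = 7.63 − 2.726 = 4.904 m²·K/W
L = ΔR × k = 4.904 × 0.038 = 0.18635 m

0.1864 m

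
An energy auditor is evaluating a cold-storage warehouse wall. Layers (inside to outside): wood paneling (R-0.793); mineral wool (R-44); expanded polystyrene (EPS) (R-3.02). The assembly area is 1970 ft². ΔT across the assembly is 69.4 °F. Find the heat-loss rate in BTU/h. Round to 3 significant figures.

2860 BTU/h

R_total = 0.793 + 44 + 3.02 = 47.81 ft²·°F·h/BTU
Q = A·ΔT/R = 1970 × 69.4 / 47.81 = 2859 BTU/h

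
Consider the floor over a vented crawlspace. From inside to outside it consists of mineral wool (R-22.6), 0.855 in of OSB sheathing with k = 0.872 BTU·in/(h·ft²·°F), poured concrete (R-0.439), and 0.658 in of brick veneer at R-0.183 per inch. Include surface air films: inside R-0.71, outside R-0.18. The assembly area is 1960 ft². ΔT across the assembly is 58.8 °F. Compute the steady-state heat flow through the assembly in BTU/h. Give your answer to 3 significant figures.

0.855/0.872 = 0.9805
0.658 × 0.183 = 0.1204
R_total = 0.71 + 22.6 + 0.9805 + 0.439 + 0.1204 + 0.18 = 25.03 ft²·°F·h/BTU
Q = A·ΔT/R = 1960 × 58.8 / 25.03 = 4604 BTU/h

4600 BTU/h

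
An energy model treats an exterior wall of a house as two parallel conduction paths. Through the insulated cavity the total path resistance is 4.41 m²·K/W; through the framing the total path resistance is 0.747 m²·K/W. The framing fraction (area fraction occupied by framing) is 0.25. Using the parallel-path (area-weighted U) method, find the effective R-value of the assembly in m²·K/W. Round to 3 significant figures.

U_eff = 0.75/4.41 + 0.25/0.747 = 0.1701 + 0.3347 = 0.5047
R_eff = 1/U_eff = 1.981 m²·K/W

1.98 m²·K/W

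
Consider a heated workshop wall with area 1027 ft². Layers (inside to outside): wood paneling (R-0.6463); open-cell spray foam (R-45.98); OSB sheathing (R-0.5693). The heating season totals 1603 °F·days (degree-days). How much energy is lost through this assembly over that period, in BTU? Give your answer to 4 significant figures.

837200 BTU

R_total = 0.6463 + 45.98 + 0.5693 = 47.196 ft²·°F·h/BTU
E = A × HDD × 24 / R = 1027 × 1603 × 24 / 47.196 = 837170 BTU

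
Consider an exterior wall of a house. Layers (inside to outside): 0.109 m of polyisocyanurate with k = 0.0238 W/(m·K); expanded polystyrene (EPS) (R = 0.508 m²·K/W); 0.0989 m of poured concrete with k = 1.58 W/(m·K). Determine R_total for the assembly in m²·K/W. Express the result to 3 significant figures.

0.109/0.0238 = 4.58
0.0989/1.58 = 0.06259
R_total = 4.58 + 0.508 + 0.06259 = 5.15 m²·K/W

5.15 m²·K/W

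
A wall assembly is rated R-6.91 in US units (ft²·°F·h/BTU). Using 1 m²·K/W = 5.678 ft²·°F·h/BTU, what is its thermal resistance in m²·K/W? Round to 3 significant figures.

R_SI = 6.91/5.678 = 1.217

1.22 m²·K/W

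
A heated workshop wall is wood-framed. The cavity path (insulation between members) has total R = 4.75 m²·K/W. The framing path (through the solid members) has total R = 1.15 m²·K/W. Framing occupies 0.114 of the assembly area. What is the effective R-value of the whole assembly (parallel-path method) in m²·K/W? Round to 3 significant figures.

3.50 m²·K/W

U_eff = 0.886/4.75 + 0.114/1.15 = 0.1865 + 0.09913 = 0.2857
R_eff = 1/U_eff = 3.501 m²·K/W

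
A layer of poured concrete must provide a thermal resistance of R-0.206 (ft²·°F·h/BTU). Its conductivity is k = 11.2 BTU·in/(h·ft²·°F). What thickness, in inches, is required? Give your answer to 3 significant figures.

L = R × k = 0.206 × 11.2 = 2.307 in

2.31 in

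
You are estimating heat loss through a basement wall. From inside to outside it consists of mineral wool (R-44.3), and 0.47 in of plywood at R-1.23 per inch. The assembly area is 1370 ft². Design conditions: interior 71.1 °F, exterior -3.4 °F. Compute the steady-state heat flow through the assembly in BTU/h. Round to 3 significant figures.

2270 BTU/h

0.47 × 1.23 = 0.5781
R_total = 44.3 + 0.5781 = 44.88 ft²·°F·h/BTU
Q = A·ΔT/R = 1370 × (71.1 − (-3.4)) / 44.88 = 2274 BTU/h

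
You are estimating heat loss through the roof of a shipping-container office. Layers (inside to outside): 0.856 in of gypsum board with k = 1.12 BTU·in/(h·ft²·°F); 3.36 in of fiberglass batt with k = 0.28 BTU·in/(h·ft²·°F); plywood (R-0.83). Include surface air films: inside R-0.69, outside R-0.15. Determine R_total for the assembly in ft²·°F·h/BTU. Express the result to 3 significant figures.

14.4 ft²·°F·h/BTU

0.856/1.12 = 0.7643
3.36/0.28 = 12
R_total = 0.69 + 0.7643 + 12 + 0.83 + 0.15 = 14.43 ft²·°F·h/BTU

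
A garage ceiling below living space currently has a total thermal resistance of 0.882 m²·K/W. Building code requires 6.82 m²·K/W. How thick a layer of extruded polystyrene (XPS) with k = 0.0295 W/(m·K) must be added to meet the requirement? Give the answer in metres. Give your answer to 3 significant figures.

0.175 m

ΔR = 6.82 − 0.882 = 5.938 m²·K/W
L = ΔR × k = 5.938 × 0.0295 = 0.1752 m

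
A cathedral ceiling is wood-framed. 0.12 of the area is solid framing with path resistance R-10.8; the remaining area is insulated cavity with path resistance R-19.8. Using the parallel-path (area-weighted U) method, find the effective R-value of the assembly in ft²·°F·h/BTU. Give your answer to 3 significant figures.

18.0 ft²·°F·h/BTU

U_eff = 0.88/19.8 + 0.12/10.8 = 0.04444 + 0.01111 = 0.05556
R_eff = 1/U_eff = 18 ft²·°F·h/BTU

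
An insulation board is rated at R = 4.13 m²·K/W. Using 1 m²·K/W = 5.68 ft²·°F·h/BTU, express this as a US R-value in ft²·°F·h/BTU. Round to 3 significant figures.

R_US = 4.13 × 5.68 = 23.46

23.5 ft²·°F·h/BTU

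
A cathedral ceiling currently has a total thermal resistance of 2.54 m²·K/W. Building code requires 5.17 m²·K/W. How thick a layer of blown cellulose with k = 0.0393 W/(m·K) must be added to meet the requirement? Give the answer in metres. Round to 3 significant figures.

ΔR = 5.17 − 2.54 = 2.63 m²·K/W
L = ΔR × k = 2.63 × 0.0393 = 0.1034 m

0.103 m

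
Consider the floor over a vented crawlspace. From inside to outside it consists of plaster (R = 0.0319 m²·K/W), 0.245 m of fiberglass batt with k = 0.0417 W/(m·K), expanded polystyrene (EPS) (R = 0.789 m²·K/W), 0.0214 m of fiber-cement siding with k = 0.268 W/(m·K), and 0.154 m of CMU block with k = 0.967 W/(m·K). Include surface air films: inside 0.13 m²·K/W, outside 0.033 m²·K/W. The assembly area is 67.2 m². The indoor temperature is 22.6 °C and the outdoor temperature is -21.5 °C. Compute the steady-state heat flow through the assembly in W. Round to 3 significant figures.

0.245/0.0417 = 5.875
0.0214/0.268 = 0.07985
0.154/0.967 = 0.1593
R_total = 0.13 + 0.0319 + 5.875 + 0.789 + 0.07985 + 0.1593 + 0.033 = 7.098 m²·K/W
Q = A·ΔT/R = 67.2 × (22.6 − (-21.5)) / 7.098 = 417.5 W

417 W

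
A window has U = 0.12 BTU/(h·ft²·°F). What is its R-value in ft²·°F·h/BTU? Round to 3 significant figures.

R = 1/U = 1/0.12 = 8.333

8.33 ft²·°F·h/BTU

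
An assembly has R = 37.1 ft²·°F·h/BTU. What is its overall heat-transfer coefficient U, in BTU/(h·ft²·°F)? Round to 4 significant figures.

0.02695 BTU/(h·ft²·°F)

U = 1/R = 1/37.1 = 0.026954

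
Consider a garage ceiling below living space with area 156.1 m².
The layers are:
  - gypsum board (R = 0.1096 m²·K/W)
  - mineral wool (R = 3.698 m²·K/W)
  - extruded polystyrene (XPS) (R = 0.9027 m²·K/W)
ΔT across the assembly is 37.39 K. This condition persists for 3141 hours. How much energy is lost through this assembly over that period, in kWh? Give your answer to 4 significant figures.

R_total = 0.1096 + 3.698 + 0.9027 = 4.7103 m²·K/W
Q = 156.1 × 37.39 / 4.7103 = 1239.1 W
E = 1239.1 W × 3141 h / 1000 = 3892 kWh

3892 kWh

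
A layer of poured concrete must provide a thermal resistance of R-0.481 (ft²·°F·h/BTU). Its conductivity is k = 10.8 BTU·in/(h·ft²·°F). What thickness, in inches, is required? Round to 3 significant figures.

L = R × k = 0.481 × 10.8 = 5.195 in

5.19 in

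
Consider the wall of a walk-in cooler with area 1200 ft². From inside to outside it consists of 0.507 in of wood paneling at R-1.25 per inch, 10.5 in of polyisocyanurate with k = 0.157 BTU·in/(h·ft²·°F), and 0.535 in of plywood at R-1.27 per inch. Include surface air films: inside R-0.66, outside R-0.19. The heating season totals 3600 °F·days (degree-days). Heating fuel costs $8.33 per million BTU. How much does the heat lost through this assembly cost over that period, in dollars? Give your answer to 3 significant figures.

12.5 dollars

0.507 × 1.25 = 0.6338
10.5/0.157 = 66.88
0.535 × 1.27 = 0.6794
R_total = 0.66 + 0.6338 + 66.88 + 0.6794 + 0.19 = 69.04 ft²·°F·h/BTU
E = A × HDD × 24 / R = 1200 × 3600 × 24 / 69.04 = 1502000 BTU
Cost = 1502000/10⁶ × 8.33 = $12.51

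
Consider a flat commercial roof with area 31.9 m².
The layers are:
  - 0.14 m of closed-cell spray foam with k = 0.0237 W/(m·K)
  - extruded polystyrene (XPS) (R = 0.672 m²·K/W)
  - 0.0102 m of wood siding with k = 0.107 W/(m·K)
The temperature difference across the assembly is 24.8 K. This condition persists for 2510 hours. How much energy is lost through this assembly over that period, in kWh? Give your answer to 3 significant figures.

0.14/0.0237 = 5.907
0.0102/0.107 = 0.09533
R_total = 5.907 + 0.672 + 0.09533 = 6.675 m²·K/W
Q = 31.9 × 24.8 / 6.675 = 118.5 W
E = 118.5 W × 2510 h / 1000 = 297.5 kWh

298 kWh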